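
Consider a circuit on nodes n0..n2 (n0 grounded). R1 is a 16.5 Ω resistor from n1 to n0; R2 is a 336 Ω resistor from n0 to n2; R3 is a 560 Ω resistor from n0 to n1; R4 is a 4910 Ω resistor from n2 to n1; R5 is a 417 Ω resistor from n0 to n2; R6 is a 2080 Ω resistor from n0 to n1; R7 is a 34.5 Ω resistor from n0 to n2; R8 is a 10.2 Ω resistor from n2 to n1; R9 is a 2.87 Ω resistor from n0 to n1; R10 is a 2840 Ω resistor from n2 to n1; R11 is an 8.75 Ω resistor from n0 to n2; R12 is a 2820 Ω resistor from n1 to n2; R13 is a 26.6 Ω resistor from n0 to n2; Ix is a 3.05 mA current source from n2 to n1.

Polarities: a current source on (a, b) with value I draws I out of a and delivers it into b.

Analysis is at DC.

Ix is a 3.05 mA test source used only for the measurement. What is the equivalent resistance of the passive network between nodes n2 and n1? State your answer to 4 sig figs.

R_eq = 4.403 Ω

Apply KCL at each of the 2 non-ground nodes and solve the resulting linear system.
Node n1: branches {R1, R3, R4, R6, R8, R9, R10, R12, Ix} → V_1 = 0.004185
Node n2: branches {R2, R4, R5, R7, R8, R10, R11, R12, R13, Ix} → V_2 = -0.009243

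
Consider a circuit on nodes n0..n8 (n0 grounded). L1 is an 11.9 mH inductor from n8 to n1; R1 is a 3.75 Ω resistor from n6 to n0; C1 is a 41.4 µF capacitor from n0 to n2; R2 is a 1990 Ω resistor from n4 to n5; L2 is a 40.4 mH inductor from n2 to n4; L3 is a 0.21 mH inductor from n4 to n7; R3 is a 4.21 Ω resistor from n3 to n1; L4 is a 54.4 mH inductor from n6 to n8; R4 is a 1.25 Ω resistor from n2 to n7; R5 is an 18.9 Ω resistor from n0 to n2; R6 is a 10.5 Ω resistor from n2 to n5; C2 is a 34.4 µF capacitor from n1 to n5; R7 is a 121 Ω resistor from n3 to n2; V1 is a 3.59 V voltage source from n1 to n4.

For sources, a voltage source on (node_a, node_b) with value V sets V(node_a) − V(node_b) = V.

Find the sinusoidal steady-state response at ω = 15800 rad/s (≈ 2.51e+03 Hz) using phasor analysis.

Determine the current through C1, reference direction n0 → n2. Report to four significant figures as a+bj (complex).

Apply KCL at each of the 8 non-ground nodes and solve the resulting linear system.
Node n1: branches {L1, R3, C2, V1} → V_1 = 3.027-0.9874j
Node n2: branches {C1, L2, R4, R5, R6, R7} → V_2 = 0.004508-0.001061j
Node n3: branches {R3, R7} → V_3 = 2.925-0.9543j
Node n4: branches {R2, L2, L3, V1} → V_4 = -0.5633-0.9874j
Node n5: branches {R2, R6, C2} → V_5 = 3.103-0.4410j
Node n6: branches {R1, L4} → V_6 = -0.003496-0.01085j
Node n7: branches {L3, R4} → V_7 = -0.3915+0.06367j
Node n8: branches {L1, L4} → V_8 = 2.483-0.8121j
Source currents: i(V1)=-0.3202+0.05240j

-0.0006937-0.002949j A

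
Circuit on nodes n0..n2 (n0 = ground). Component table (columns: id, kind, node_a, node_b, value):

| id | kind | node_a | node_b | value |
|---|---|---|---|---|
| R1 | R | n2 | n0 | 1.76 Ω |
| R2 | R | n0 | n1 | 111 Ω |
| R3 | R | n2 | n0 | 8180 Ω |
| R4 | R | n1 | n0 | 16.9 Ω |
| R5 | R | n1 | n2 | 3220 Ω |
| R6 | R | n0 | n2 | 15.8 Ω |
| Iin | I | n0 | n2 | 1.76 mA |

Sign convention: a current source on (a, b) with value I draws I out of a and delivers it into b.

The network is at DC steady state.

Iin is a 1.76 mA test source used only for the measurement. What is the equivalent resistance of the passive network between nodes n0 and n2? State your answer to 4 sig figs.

R_eq = 1.583 Ω

Element admittances at DC:
  Y(R1) = 0.5682 S between n2,n0
  Y(R2) = 0.009009 S between n0,n1
  Y(R3) = 0.0001222 S between n2,n0
  Y(R4) = 0.05917 S between n1,n0
  Y(R5) = 0.0003106 S between n1,n2
  Y(R6) = 0.06329 S between n0,n2
  Iin: injects 0.00176 A into n2 (from n0)
Assemble and solve the 2×2 MNA system:
  V(n1)=1.263e-05  V(n2)=0.002785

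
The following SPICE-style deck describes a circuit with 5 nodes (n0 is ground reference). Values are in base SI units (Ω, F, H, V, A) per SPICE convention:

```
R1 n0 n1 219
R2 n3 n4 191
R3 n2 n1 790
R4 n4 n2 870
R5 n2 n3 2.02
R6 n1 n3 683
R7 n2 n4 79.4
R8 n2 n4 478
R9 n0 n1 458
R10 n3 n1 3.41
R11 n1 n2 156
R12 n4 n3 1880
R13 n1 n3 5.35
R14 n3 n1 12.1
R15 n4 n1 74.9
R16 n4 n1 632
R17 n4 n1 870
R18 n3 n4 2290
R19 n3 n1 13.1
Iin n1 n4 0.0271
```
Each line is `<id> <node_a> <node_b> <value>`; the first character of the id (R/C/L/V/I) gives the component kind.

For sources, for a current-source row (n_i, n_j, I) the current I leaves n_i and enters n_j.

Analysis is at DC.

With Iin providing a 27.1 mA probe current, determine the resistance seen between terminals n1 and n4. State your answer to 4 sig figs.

R_eq = 27.06 Ω

MNA unknowns: 4 node voltages V₁..V_4
R1: Y=0.004566 on G[0,1]
R2: Y=0.005236 on G[3,4]
R3: Y=0.001266 on G[2,1]
R4: Y=0.001149 on G[4,2]
R5: Y=0.4950 on G[2,3]
R6: Y=0.001464 on G[1,3]
R7: Y=0.01259 on G[2,4]
R8: Y=0.002092 on G[2,4]
R9: Y=0.002183 on G[0,1]
R10: Y=0.2933 on G[3,1]
R11: Y=0.006410 on G[1,2]
R12: Y=0.0005319 on G[4,3]
R13: Y=0.1869 on G[1,3]
R14: Y=0.08264 on G[3,1]
R15: Y=0.01335 on G[4,1]
R16: Y=0.001582 on G[4,1]
R17: Y=0.001149 on G[4,1]
R18: Y=0.0004367 on G[3,4]
R19: Y=0.07634 on G[3,1]
Iin: z[1]−=0.0271, z[4]+=0.0271
solve → V1=0.000, V2=0.04469, V3=0.02336, V4=0.7332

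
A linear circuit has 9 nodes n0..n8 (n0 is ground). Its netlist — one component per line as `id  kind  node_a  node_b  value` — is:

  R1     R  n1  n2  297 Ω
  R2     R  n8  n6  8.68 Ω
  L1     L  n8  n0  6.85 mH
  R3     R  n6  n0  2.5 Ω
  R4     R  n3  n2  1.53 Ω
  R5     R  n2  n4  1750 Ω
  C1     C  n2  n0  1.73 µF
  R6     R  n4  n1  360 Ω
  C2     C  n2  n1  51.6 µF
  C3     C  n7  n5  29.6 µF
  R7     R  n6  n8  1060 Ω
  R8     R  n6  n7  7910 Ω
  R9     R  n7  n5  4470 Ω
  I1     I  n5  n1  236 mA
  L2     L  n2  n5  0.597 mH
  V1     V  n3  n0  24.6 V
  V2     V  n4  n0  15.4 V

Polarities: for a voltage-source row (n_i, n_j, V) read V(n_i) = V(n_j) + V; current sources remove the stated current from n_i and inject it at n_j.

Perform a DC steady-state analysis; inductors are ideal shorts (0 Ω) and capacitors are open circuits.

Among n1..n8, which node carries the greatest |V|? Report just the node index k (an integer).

1

Apply KCL at each of the 8 non-ground nodes and solve the resulting linear system.
Node n1: branches {R1, R6, C2, I1} → V_1 = 58.74
Node n2: branches {R1, R4, R5, C1, C2, L2} → V_2 = 24.40
Node n3: branches {R4, V1} → V_3 = 24.60
Node n4: branches {R5, R6, V2} → V_4 = 15.40
Node n5: branches {C3, R9, I1, L2} → V_5 = 24.40
Node n6: branches {R2, R3, R7, R8} → V_6 = 0.003819
Node n7: branches {C3, R8, R9} → V_7 = 15.59
Node n8: branches {R2, L1, R7} → V_8 = 0.000
Source currents: i(L1)=0.0004435, i(L2)=0.2380, i(V1)=-0.1275, i(V2)=0.1255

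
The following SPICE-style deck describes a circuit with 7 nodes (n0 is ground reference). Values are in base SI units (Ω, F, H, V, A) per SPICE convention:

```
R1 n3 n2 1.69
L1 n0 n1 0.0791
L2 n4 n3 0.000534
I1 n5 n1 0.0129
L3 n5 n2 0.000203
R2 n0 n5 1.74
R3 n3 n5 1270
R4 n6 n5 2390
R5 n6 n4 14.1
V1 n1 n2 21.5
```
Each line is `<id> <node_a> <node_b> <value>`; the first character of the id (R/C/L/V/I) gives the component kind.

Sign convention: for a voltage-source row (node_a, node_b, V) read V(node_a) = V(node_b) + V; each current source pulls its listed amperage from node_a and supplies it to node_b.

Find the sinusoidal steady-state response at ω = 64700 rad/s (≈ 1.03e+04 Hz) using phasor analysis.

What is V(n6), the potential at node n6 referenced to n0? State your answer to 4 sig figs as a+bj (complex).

Apply KCL at each of the 6 non-ground nodes and solve the resulting linear system.
Node n1: branches {L1, I1, V1} → V_1 = 21.45+0.1771j
Node n2: branches {R1, L3, V1} → V_2 = -0.05242+0.1771j
Node n3: branches {R1, L2, R3} → V_3 = -0.05232+0.1767j
Node n4: branches {L2, R5} → V_4 = -0.04987+0.1775j
Node n5: branches {I1, L3, R2, R3, R4} → V_5 = -6.021e-05+0.007292j
Node n6: branches {R4, R5} → V_6 = -0.04958+0.1765j
Source currents: i(V1)=0.01287+0.004191j

-0.04958+0.1765j V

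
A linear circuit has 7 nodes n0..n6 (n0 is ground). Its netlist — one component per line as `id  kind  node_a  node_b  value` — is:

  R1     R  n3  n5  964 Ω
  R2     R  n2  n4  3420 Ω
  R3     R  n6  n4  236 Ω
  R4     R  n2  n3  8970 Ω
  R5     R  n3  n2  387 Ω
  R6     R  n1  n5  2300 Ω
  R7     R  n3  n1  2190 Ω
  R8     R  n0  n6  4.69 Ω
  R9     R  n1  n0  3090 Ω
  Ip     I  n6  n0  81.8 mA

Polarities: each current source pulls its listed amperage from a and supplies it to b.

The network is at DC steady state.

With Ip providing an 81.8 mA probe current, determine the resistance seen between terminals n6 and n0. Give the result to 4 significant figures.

Element admittances at DC:
  Y(R1) = 0.001037 S between n3,n5
  Y(R2) = 0.0002924 S between n2,n4
  Y(R3) = 0.004237 S between n6,n4
  Y(R4) = 0.0001115 S between n2,n3
  Y(R5) = 0.002584 S between n3,n2
  Y(R6) = 0.0004348 S between n1,n5
  Y(R7) = 0.0004566 S between n3,n1
  Y(R8) = 0.2132 S between n0,n6
  Y(R9) = 0.0003236 S between n1,n0
  Ip: injects 0.0818 A into n0 (from n6)
Assemble and solve the 6×6 MNA system:
  V(n1)=-0.1406  V(n2)=-0.2171  V(n3)=-0.2002  V(n4)=-0.3727  V(n5)=-0.1826  V(n6)=-0.3834

R_eq = 4.687 Ω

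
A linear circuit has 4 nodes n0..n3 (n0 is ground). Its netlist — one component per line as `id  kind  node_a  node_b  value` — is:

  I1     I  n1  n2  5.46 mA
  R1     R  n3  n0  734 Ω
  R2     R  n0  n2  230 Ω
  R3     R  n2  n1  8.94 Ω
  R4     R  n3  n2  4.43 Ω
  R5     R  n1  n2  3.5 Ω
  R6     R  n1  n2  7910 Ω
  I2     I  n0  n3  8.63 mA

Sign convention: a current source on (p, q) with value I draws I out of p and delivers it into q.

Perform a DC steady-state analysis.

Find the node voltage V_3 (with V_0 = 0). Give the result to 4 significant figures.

1.533 V

Apply KCL at each of the 3 non-ground nodes and solve the resulting linear system.
Node n1: branches {I1, R3, R5, R6} → V_1 = 1.491
Node n2: branches {I1, R2, R3, R4, R5, R6} → V_2 = 1.504
Node n3: branches {R1, R4, I2} → V_3 = 1.533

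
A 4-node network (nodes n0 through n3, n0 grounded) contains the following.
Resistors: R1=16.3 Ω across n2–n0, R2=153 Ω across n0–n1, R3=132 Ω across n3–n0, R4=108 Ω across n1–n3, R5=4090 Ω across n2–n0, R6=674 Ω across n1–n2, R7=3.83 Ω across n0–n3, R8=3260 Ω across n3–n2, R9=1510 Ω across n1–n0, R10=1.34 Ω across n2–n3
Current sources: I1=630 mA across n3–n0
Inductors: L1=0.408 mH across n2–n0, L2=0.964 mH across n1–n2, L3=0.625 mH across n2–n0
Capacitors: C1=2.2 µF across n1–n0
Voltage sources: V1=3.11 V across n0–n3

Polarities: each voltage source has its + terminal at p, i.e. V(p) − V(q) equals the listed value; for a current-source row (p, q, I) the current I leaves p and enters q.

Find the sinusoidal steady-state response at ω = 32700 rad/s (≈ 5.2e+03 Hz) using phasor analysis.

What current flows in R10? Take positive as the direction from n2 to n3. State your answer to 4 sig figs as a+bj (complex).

Apply KCL at each of the 3 non-ground nodes and solve the resulting linear system.
Node n1: branches {R2, R4, R6, L2, R9, C1} → V_1 = 1.281+1.831j
Node n2: branches {R1, R5, R6, L1, L2, R8, L3, R10} → V_2 = -2.685-0.5629j
Node n3: branches {R3, R4, I1, R7, R8, R10, V1} → V_3 = -3.110+0.000j
Source currents: i(V1)=-0.5632+0.4033j

0.3168-0.4201j A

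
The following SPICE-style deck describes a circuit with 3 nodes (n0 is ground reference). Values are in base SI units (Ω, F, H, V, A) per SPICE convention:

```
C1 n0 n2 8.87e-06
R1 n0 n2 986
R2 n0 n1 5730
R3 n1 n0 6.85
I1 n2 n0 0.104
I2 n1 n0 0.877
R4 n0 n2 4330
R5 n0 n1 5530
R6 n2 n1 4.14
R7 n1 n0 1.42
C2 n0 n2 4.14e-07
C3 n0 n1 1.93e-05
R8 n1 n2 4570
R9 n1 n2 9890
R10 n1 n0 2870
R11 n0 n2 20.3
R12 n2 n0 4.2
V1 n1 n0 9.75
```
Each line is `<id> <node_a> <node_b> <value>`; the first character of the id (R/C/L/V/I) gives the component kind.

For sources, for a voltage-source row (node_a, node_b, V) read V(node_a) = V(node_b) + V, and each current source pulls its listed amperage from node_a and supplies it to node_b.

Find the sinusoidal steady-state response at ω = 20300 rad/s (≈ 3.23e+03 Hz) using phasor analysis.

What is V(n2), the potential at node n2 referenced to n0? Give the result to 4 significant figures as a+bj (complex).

3.773-1.341j V

Apply KCL at each of the 2 non-ground nodes and solve the resulting linear system.
Node n1: branches {R2, R3, I2, R5, R6, R7, C3, R8, R9, R10, V1} → V_1 = 9.750+0.000j
Node n2: branches {C1, R1, I1, R4, R6, C2, R8, R9, R11, R12} → V_2 = 3.773-1.341j
Source currents: i(V1)=-10.62-4.144j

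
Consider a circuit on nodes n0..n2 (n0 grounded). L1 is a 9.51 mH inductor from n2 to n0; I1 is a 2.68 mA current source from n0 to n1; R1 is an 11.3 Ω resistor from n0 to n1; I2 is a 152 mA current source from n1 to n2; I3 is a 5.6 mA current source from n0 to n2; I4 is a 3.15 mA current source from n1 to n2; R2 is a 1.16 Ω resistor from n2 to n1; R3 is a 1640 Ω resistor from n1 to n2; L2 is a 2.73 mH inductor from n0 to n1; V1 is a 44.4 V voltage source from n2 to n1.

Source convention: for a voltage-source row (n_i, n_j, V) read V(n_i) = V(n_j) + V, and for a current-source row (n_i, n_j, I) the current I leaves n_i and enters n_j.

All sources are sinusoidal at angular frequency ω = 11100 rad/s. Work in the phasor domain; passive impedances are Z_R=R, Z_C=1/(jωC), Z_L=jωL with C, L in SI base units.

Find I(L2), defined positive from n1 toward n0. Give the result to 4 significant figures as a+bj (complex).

Apply KCL at each of the 2 non-ground nodes and solve the resulting linear system.
Node n1: branches {I1, R1, I2, I4, R2, R3, L2, V1} → V_1 = -1.778+3.900j
Node n2: branches {L1, I2, I3, I4, R2, R3, V1} → V_2 = 42.62+3.900j
Source currents: i(V1)=-38.18+0.4038j

0.1287+0.05867j A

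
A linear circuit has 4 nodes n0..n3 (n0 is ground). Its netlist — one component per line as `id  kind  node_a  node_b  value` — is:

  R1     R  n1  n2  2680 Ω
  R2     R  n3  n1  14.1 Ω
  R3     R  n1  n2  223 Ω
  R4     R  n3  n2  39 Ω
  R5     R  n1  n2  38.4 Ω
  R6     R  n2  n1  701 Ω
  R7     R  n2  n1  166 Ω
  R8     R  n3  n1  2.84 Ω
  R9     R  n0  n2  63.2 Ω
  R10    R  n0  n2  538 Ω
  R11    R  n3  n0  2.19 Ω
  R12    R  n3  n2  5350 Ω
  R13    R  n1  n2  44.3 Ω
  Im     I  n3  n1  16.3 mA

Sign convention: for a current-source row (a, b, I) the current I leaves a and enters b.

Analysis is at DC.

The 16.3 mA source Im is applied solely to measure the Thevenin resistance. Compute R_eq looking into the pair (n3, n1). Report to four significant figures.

R_eq = 2.231 Ω

Element admittances at DC:
  Y(R1) = 0.0003731 S between n1,n2
  Y(R2) = 0.07092 S between n3,n1
  Y(R3) = 0.004484 S between n1,n2
  Y(R4) = 0.02564 S between n3,n2
  Y(R5) = 0.02604 S between n1,n2
  Y(R6) = 0.001427 S between n2,n1
  Y(R7) = 0.006024 S between n2,n1
  Y(R8) = 0.3521 S between n3,n1
  Y(R9) = 0.01582 S between n0,n2
  Y(R10) = 0.001859 S between n0,n2
  Y(R11) = 0.4566 S between n3,n0
  Y(R12) = 0.0001869 S between n3,n2
  Y(R13) = 0.02257 S between n1,n2
  Im: injects 0.0163 A into n1 (from n3)
Assemble and solve the 3×3 MNA system:
  V(n1)=0.03557  V(n2)=0.02056  V(n3)=-0.0007959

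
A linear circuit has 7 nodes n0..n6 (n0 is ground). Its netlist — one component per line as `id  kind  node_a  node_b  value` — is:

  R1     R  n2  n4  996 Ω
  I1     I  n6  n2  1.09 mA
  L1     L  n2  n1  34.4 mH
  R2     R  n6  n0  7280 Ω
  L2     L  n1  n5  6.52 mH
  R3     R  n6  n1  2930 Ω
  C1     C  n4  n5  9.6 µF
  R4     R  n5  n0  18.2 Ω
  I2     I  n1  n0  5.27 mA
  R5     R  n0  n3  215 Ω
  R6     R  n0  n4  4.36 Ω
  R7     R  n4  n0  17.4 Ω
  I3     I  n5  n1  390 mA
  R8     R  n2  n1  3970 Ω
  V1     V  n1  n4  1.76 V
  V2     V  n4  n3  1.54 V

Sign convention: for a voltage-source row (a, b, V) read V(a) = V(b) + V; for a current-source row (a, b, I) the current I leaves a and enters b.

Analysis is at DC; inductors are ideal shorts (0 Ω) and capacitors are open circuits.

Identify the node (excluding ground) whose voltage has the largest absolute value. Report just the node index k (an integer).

Apply KCL at each of the 6 non-ground nodes and solve the resulting linear system.
Node n1: branches {L1, L2, R3, I2, I3, R8, V1} → V_1 = 1.487
Node n2: branches {R1, I1, L1, R8} → V_2 = 1.487
Node n3: branches {R5, V2} → V_3 = -1.813
Node n4: branches {R1, C1, R6, R7, V1, V2} → V_4 = -0.2732
Node n5: branches {L2, C1, R4, I3} → V_5 = 1.487
Node n6: branches {I1, R2, R3} → V_6 = -1.217
Source currents: i(L1)=-0.0006771, i(L2)=0.4717, i(V1)=-0.08856, i(V2)=-0.008433

3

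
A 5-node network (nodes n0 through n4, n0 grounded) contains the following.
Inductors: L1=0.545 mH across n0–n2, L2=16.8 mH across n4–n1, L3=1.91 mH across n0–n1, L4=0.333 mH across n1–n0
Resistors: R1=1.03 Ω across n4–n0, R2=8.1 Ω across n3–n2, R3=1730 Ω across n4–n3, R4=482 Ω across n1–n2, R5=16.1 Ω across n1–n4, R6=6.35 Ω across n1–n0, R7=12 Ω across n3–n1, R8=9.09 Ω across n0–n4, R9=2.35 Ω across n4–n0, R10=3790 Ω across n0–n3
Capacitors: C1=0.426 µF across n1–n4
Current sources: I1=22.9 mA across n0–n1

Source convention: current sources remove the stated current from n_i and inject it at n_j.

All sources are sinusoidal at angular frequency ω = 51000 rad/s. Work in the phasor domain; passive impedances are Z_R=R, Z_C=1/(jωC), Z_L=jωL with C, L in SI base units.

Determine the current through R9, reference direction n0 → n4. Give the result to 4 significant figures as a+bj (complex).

-0.001361-0.0009562j A

Element admittances at ω=51000 rad/s:
  Y(L1) = 0.000-0.03598j S between n0,n2
  Y(R1) = 0.9709+0.000j S between n4,n0
  Y(L2) = 0.000-0.001167j S between n4,n1
  Y(R2) = 0.1235+0.000j S between n3,n2
  Y(R3) = 0.0005780+0.000j S between n4,n3
  Y(R4) = 0.002075+0.000j S between n1,n2
  Y(L3) = 0.000-0.01027j S between n0,n1
  Y(R5) = 0.06211+0.000j S between n1,n4
  Y(R6) = 0.1575+0.000j S between n1,n0
  Y(R7) = 0.08333+0.000j S between n3,n1
  Y(R8) = 0.1100+0.000j S between n0,n4
  Y(C1) = 0.000+0.02173j S between n1,n4
  Y(R9) = 0.4255+0.000j S between n4,n0
  Y(R10) = 0.0002639+0.000j S between n0,n3
  Y(L4) = 0.000-0.05888j S between n1,n0
  I1: injects 0.0229 A into n1 (from n0)
Assemble and solve the 4×4 MNA system:
  V(n1)=0.08873+0.02802j  V(n2)=0.04655+0.05990j  V(n3)=0.06330+0.04687j  V(n4)=0.003198+0.002247j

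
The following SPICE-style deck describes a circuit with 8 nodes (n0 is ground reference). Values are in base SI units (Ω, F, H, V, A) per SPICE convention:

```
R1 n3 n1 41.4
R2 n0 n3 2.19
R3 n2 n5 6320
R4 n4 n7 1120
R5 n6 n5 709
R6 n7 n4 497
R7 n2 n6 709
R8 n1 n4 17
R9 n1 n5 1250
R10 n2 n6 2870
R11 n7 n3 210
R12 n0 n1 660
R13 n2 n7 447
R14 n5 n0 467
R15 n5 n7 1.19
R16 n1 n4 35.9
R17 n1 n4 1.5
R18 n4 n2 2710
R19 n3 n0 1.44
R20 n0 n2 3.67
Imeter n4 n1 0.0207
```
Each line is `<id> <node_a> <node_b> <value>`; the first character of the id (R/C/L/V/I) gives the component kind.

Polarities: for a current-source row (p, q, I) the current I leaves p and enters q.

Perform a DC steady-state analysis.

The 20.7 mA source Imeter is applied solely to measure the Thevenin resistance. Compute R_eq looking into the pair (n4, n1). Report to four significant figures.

R_eq = 1.323 Ω

Apply KCL at each of the 7 non-ground nodes and solve the resulting linear system.
Node n1: branches {R1, R8, R9, R12, R16, R17, Imeter} → V_1 = 0.002396
Node n2: branches {R3, R7, R10, R13, R18, R20} → V_2 = -9.257e-05
Node n3: branches {R1, R2, R11, R19} → V_3 = 2.828e-05
Node n4: branches {R4, R6, R8, R16, R17, R18, Imeter} → V_4 = -0.02499
Node n5: branches {R3, R5, R9, R14, R15} → V_5 = -0.005120
Node n6: branches {R5, R7, R10} → V_6 = -0.002330
Node n7: branches {R4, R6, R11, R13, R15} → V_7 = -0.005146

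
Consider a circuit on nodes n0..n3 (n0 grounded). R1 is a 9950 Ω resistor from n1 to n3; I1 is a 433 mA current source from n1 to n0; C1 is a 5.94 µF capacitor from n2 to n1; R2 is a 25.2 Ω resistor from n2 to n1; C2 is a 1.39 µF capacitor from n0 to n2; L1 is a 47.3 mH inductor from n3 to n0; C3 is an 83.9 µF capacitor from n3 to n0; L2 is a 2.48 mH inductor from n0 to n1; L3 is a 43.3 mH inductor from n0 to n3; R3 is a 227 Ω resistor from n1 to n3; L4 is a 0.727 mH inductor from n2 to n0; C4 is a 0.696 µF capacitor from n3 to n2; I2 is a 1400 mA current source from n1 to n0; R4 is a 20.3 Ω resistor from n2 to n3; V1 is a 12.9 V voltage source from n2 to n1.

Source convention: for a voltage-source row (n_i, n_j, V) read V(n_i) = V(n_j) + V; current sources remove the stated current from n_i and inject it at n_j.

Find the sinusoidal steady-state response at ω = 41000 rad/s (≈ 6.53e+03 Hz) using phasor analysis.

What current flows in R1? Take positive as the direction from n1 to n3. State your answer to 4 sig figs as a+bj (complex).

-0.003460+0.001457j A

Element admittances at ω=41000 rad/s:
  Y(R1) = 0.0001005+0.000j S between n1,n3
  I1: injects 0.433 A into n0 (from n1)
  Y(C1) = 0.000+0.2435j S between n2,n1
  Y(R2) = 0.03968+0.000j S between n2,n1
  Y(C2) = 0.000+0.05699j S between n0,n2
  Y(L1) = 0.000-0.0005156j S between n3,n0
  Y(C3) = 0.000+3.440j S between n3,n0
  Y(L2) = 0.000-0.009835j S between n0,n1
  Y(L3) = 0.000-0.0005633j S between n0,n3
  Y(R3) = 0.004405+0.000j S between n1,n3
  Y(L4) = 0.000-0.03355j S between n2,n0
  Y(C4) = 0.000+0.02854j S between n3,n2
  I2: injects 1.4 A into n0 (from n1)
  Y(R4) = 0.04926+0.000j S between n2,n3
  V1: constraint V(n2)−V(n1) = 12.9
Assemble and solve the 4×4 MNA system:
  V(n1)=-34.38+14.97j  V(n2)=-21.48+14.97j  V(n3)=0.04809+0.4738j
  i(V1)=1.313-2.738j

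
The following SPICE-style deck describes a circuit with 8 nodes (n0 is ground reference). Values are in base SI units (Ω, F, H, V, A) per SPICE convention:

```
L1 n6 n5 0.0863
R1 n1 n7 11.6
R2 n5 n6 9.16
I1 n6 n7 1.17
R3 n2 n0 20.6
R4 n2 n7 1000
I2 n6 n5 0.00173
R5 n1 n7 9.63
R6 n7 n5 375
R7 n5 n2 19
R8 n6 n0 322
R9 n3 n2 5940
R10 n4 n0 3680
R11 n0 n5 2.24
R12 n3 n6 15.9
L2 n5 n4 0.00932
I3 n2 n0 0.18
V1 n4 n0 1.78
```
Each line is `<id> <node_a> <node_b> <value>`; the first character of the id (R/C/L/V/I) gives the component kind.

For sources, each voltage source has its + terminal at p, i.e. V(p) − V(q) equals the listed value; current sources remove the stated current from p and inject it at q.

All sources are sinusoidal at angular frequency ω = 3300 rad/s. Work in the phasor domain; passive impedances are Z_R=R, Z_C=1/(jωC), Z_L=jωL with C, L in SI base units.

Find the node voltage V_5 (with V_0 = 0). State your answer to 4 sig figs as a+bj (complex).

-0.4383-0.1497j V

MNA unknowns: 7 node voltages V₁..V_7 plus 1 source current (V1)
L1: Y=0.000-0.003511j on G[6,5]
R1: Y=0.08621+0.000j on G[1,7]
R2: Y=0.1092+0.000j on G[5,6]
I1: z[6]−=1.17, z[7]+=1.17
R3: Y=0.04854+0.000j on G[2,0]
R4: Y=0.001000+0.000j on G[2,7]
I2: z[6]−=0.00173, z[5]+=0.00173
R5: Y=0.1038+0.000j on G[1,7]
R6: Y=0.002667+0.000j on G[7,5]
R7: Y=0.05263+0.000j on G[5,2]
R8: Y=0.003106+0.000j on G[6,0]
R9: Y=0.0001684+0.000j on G[3,2]
R10: Y=0.0002717+0.000j on G[4,0]
R11: Y=0.4464+0.000j on G[0,5]
R12: Y=0.06289+0.000j on G[3,6]
L2: Y=0.000-0.03251j on G[5,4]
I3: z[2]−=0.18, z[0]+=0.18
V1: row V4−V0=1.78, i_V1 at 4,0
solve → V1=319.1-0.1304j, V2=1.116-0.07903j, V3=-10.80-0.4691j, V4=1.780+0.000j, V5=-0.4383-0.1497j, V6=-10.83-0.4701j, V7=319.1-0.1304j
aux → i_V1=-0.005351+0.07212j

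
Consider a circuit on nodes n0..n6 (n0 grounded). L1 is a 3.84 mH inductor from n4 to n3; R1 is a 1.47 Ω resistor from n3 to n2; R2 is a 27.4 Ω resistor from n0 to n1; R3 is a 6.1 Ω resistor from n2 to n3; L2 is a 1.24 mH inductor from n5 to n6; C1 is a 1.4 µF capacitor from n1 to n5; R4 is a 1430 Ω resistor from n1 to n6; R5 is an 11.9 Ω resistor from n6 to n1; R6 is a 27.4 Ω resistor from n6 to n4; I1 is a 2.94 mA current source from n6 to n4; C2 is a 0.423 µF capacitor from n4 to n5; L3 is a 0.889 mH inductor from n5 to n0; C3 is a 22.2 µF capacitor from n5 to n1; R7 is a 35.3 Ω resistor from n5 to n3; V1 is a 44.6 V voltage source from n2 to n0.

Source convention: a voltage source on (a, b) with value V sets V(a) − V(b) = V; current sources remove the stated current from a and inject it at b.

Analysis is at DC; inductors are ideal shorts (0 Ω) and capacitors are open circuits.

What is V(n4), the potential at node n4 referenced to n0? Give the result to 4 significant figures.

MNA unknowns: 6 node voltages V₁..V_6 plus 4 source currents (L1, L2, L3, V1)
L1: row V4−V3=0, i_L1 at 4,3
R1: Y=0.6803 on G[3,2]
R2: Y=0.03650 on G[0,1]
R3: Y=0.1639 on G[2,3]
L2: row V5−V6=0, i_L2 at 5,6
C1: Y=0.000 on G[1,5]
R4: Y=0.0006993 on G[1,6]
R5: Y=0.08403 on G[6,1]
R6: Y=0.03650 on G[6,4]
I1: z[6]−=0.00294, z[4]+=0.00294
C2: Y=0.000 on G[4,5]
L3: row V5−V0=0, i_L3 at 5,0
C3: Y=0.000 on G[5,1]
R7: Y=0.02833 on G[5,3]
V1: row V2−V0=44.6, i_V1 at 2,0
solve → V1=0.000, V2=44.60, V3=41.42, V4=41.42, V5=0.000, V6=0.000
aux → i_L1=-1.509, i_L2=-1.509, i_L3=2.682, i_V1=-2.682

41.42 V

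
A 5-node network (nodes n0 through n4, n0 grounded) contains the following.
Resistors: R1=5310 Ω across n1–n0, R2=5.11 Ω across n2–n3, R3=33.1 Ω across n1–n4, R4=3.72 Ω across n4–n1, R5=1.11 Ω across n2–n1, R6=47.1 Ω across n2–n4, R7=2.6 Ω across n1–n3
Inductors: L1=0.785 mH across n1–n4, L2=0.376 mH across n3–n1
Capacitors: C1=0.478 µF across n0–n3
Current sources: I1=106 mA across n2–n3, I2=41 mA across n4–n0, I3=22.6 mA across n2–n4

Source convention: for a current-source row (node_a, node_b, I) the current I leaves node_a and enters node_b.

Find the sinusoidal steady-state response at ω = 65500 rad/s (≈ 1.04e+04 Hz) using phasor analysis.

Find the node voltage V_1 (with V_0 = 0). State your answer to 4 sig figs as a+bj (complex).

Element admittances at ω=65500 rad/s:
  Y(R1) = 0.0001883+0.000j S between n1,n0
  Y(R2) = 0.1957+0.000j S between n2,n3
  Y(R3) = 0.03021+0.000j S between n1,n4
  Y(L1) = 0.000-0.01945j S between n1,n4
  Y(L2) = 0.000-0.04060j S between n3,n1
  Y(C1) = 0.000+0.03131j S between n0,n3
  Y(R4) = 0.2688+0.000j S between n4,n1
  Y(R5) = 0.9009+0.000j S between n2,n1
  Y(R6) = 0.02123+0.000j S between n2,n4
  I1: injects 0.106 A into n3 (from n2)
  I2: injects 0.041 A into n0 (from n4)
  Y(R7) = 0.3846+0.000j S between n1,n3
  I3: injects 0.0226 A into n4 (from n2)
Assemble and solve the 4×4 MNA system:
  V(n1)=-0.2340+1.291j  V(n2)=-0.3106+1.294j  V(n3)=-0.007765+1.308j  V(n4)=-0.2963+1.287j

-0.2340+1.291j V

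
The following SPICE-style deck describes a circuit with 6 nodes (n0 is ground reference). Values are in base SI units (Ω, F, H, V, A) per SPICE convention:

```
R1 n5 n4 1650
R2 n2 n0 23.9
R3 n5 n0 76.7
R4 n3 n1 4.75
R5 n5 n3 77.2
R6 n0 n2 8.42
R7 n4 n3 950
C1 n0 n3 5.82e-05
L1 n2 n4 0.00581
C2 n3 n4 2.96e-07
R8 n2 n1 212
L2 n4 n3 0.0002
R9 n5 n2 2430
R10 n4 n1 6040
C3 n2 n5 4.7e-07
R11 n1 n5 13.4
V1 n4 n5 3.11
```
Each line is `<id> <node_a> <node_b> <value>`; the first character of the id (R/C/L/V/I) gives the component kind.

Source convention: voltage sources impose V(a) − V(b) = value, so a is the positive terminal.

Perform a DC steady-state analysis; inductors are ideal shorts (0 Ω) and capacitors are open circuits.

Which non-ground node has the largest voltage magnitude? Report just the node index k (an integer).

Apply KCL at each of the 5 non-ground nodes and solve the resulting linear system.
Node n1: branches {R4, R8, R10, R11} → V_1 = -0.5667
Node n2: branches {R2, R6, L1, R8, R9, C3} → V_2 = 0.2335
Node n3: branches {R4, R5, R7, C1, C2, L2} → V_3 = 0.2335
Node n4: branches {R1, R7, L1, C2, L2, R10, V1} → V_4 = 0.2335
Node n5: branches {R1, R3, R5, R9, C3, R11, V1} → V_5 = -2.876
Source currents: i(L1)=-0.04256, i(L2)=0.2088, i(V1)=-0.2533

5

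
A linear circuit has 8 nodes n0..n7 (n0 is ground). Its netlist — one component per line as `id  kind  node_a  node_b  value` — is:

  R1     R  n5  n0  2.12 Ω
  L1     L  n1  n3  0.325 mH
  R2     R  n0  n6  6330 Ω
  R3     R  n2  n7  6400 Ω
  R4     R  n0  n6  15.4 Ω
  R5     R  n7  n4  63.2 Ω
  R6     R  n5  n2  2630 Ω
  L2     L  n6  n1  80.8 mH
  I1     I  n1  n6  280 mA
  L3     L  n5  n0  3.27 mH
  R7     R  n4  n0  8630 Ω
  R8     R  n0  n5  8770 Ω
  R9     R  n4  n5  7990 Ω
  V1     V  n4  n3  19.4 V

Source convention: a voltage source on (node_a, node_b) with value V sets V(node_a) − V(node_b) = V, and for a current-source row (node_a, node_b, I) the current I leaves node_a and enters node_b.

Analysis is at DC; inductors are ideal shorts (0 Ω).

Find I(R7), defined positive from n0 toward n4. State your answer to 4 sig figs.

Element admittances at DC:
  Y(R1) = 0.4717 S between n5,n0
  L1: short n1↔n3 (DC inductor)
  Y(R2) = 0.0001580 S between n0,n6
  Y(R3) = 0.0001563 S between n2,n7
  Y(R4) = 0.06494 S between n0,n6
  Y(R5) = 0.01582 S between n7,n4
  Y(R6) = 0.0003802 S between n5,n2
  L2: short n6↔n1 (DC inductor)
  I1: injects 0.28 A into n6 (from n1)
  L3: short n5↔n0 (DC inductor)
  Y(R7) = 0.0001159 S between n4,n0
  Y(R8) = 0.0001140 S between n0,n5
  Y(R9) = 0.0001252 S between n4,n5
  V1: constraint V(n4)−V(n3) = 19.4
Assemble and solve the 11×11 MNA system:
  V(n1)=-0.1041  V(n2)=5.581  V(n3)=-0.1041  V(n4)=19.30  V(n5)=0.000  V(n6)=-0.1041  V(n7)=19.16
  i(L1)=0.006773  i(L2)=0.2868  i(L3)=0.004537  i(V1)=-0.006773

-0.002236 A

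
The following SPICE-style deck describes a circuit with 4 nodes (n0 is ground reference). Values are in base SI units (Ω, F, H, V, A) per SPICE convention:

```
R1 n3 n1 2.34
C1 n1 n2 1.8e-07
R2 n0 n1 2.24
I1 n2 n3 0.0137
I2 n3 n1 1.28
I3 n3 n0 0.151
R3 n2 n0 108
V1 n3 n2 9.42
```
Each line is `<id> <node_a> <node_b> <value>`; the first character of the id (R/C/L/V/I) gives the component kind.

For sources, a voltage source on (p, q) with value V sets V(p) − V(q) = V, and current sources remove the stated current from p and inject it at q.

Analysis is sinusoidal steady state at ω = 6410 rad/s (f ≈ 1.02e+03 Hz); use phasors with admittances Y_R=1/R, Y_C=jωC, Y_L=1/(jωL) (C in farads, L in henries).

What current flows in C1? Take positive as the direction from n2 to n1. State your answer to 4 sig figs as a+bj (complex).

MNA unknowns: 3 node voltages V₁..V_3 plus 1 source current (V1)
R1: Y=0.4274+0.000j on G[3,1]
C1: Y=0.000+0.001154j on G[1,2]
R2: Y=0.4464+0.000j on G[0,1]
I1: z[2]−=0.0137, z[3]+=0.0137
I2: z[3]−=1.28, z[1]+=1.28
I3: z[3]−=0.151, z[0]+=0.151
R3: Y=0.009259+0.000j on G[2,0]
V1: row V3−V2=9.42, i_V1 at 3,2
solve → V1=-0.07746-0.0006713j, V2=-12.57+0.03237j, V3=-3.153+0.03237j
aux → i_V1=-0.1028-0.01412j

-3.812e-05-0.01442j A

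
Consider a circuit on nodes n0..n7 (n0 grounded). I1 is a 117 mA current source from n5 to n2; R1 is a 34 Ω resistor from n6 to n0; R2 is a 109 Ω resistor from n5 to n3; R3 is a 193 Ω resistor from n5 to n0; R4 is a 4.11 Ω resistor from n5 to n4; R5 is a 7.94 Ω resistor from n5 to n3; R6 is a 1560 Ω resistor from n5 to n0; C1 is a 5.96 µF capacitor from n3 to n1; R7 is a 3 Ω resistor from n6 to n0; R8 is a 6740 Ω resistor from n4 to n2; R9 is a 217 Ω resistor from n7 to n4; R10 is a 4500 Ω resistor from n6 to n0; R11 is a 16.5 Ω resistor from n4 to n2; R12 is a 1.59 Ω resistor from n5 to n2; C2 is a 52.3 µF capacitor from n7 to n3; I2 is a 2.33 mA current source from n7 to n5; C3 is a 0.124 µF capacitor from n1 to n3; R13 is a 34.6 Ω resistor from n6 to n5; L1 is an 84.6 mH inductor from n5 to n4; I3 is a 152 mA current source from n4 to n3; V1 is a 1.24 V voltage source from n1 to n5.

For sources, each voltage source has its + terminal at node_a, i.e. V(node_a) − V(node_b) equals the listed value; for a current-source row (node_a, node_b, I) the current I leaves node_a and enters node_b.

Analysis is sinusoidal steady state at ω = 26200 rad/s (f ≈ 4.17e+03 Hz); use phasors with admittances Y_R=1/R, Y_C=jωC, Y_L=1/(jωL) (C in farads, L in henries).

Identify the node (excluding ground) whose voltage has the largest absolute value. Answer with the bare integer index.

1

Apply KCL at each of the 7 non-ground nodes and solve the resulting linear system.
Node n1: branches {C1, C3, V1} → V_1 = 1.240+0.000j
Node n2: branches {I1, R8, R11, R12} → V_2 = 0.1300+7.234e-05j
Node n3: branches {R2, R5, C1, C2, C3, I3} → V_3 = 1.160+0.09095j
Node n4: branches {R4, R8, R9, R11, L1, I3} → V_4 = -0.4495+0.0008212j
Node n5: branches {I1, R2, R3, R4, R5, R6, R12, I2, R13, L1, V1} → V_5 = 0.000+0.000j
Node n6: branches {R1, R7, R10, R13} → V_6 = 0.000+0.000j
Node n7: branches {R9, C2, I2} → V_7 = 1.160+0.09806j
Source currents: i(V1)=-0.01450-0.01274j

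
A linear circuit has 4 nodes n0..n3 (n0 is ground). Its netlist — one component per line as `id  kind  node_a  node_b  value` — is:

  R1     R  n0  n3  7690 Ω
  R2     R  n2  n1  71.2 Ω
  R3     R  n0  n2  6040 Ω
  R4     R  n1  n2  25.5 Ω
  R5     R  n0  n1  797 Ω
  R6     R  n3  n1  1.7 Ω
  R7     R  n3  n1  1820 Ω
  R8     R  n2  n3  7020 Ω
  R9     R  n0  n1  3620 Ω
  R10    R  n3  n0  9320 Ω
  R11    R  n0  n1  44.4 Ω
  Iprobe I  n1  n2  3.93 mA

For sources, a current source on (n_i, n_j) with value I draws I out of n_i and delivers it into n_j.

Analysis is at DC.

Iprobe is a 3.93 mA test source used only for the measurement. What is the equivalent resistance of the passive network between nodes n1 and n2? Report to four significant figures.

R_eq = 18.67 Ω

Apply KCL at each of the 3 non-ground nodes and solve the resulting linear system.
Node n1: branches {R2, R4, R5, R6, R7, R9, R11, Iprobe} → V_1 = -0.0004968
Node n2: branches {R2, R3, R4, R8, Iprobe} → V_2 = 0.07287
Node n3: branches {R1, R6, R7, R8, R10} → V_3 = -0.0004789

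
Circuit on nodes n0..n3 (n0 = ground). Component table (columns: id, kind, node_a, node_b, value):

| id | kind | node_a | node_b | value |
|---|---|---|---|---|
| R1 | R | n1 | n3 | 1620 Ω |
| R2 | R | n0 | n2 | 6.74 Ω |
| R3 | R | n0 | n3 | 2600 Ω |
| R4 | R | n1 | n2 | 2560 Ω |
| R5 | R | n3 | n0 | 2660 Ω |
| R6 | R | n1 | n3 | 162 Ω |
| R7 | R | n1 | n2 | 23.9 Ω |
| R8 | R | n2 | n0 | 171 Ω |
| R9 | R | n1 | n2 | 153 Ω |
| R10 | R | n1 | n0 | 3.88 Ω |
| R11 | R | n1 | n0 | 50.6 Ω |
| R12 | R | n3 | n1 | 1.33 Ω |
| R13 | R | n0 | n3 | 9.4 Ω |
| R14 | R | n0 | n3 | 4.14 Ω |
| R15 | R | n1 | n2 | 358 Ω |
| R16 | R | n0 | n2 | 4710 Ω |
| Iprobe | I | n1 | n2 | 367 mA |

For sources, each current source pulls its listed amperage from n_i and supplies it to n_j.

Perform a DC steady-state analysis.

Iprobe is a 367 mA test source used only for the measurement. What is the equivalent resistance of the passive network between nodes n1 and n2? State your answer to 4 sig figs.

R_eq = 5.867 Ω

Element admittances at DC:
  Y(R1) = 0.0006173 S between n1,n3
  Y(R2) = 0.1484 S between n0,n2
  Y(R3) = 0.0003846 S between n0,n3
  Y(R4) = 0.0003906 S between n1,n2
  Y(R5) = 0.0003759 S between n3,n0
  Y(R6) = 0.006173 S between n1,n3
  Y(R7) = 0.04184 S between n1,n2
  Y(R8) = 0.005848 S between n2,n0
  Y(R9) = 0.006536 S between n1,n2
  Y(R10) = 0.2577 S between n1,n0
  Y(R11) = 0.01976 S between n1,n0
  Y(R12) = 0.7519 S between n3,n1
  Y(R13) = 0.1064 S between n0,n3
  Y(R14) = 0.2415 S between n0,n3
  Y(R15) = 0.002793 S between n1,n2
  Y(R16) = 0.0002123 S between n0,n2
  Iprobe: injects 0.367 A into n2 (from n1)
Assemble and solve the 3×3 MNA system:
  V(n1)=-0.4957  V(n2)=1.658  V(n3)=-0.3396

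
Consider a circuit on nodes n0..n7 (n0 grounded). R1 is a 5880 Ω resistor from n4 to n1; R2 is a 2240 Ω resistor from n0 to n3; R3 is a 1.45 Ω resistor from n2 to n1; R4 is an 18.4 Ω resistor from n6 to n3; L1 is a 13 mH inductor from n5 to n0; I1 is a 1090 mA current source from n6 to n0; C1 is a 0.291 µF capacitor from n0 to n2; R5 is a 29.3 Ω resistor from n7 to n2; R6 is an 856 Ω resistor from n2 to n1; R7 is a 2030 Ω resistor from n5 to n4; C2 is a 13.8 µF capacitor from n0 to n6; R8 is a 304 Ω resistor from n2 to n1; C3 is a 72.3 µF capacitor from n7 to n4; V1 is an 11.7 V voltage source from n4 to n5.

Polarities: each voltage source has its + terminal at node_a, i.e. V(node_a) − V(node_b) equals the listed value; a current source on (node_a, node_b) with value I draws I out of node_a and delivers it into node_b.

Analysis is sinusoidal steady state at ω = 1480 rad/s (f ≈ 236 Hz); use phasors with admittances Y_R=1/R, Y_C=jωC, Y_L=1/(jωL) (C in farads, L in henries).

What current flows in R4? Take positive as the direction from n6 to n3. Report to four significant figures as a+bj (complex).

Element admittances at ω=1480 rad/s:
  Y(R1) = 0.0001701+0.000j S between n4,n1
  Y(R2) = 0.0004464+0.000j S between n0,n3
  Y(R3) = 0.6897+0.000j S between n2,n1
  Y(R4) = 0.05435+0.000j S between n6,n3
  Y(L1) = 0.000-0.05198j S between n5,n0
  I1: injects 1.09 A into n0 (from n6)
  Y(C1) = 0.000+0.0004307j S between n0,n2
  Y(R5) = 0.03413+0.000j S between n7,n2
  Y(R6) = 0.001168+0.000j S between n2,n1
  Y(R7) = 0.0004926+0.000j S between n5,n4
  Y(C2) = 0.000+0.02042j S between n0,n6
  Y(R8) = 0.003289+0.000j S between n2,n1
  Y(C3) = 0.000+0.1070j S between n7,n4
  V1: constraint V(n4)−V(n5) = 11.7
Assemble and solve the 8×8 MNA system:
  V(n1)=11.75-0.1482j  V(n2)=11.75-0.1482j  V(n3)=-1.147+52.91j  V(n4)=11.80-0.001228j  V(n5)=0.09735-0.001228j  V(n6)=-1.156+53.34j  V(n7)=11.75-0.0007090j
  i(V1)=-0.005827-0.005060j

-0.0005121+0.02362j A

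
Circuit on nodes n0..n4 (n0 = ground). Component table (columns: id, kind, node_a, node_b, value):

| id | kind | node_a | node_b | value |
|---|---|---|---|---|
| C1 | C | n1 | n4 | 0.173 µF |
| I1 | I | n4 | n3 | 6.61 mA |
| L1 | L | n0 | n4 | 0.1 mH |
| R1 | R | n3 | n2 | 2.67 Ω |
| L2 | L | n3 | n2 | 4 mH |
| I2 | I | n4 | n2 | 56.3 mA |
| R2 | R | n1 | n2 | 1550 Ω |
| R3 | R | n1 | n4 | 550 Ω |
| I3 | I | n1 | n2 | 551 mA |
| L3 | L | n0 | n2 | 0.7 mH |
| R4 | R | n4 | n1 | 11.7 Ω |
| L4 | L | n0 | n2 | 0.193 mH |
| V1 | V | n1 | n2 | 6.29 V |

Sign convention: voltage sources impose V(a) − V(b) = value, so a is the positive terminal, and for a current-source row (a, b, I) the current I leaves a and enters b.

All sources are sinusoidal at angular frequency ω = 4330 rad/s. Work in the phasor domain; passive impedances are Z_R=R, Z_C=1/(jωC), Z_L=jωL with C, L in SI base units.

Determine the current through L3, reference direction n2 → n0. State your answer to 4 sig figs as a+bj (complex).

-0.1043+0.008896j A

Element admittances at ω=4330 rad/s:
  Y(C1) = 0.000+0.0007491j S between n1,n4
  I1: injects 0.00661 A into n3 (from n4)
  Y(L1) = 0.000-2.309j S between n0,n4
  Y(R1) = 0.3745+0.000j S between n3,n2
  Y(L2) = 0.000-0.05774j S between n3,n2
  I2: injects 0.0563 A into n2 (from n4)
  Y(R2) = 0.0006452+0.000j S between n1,n2
  Y(R3) = 0.001818+0.000j S between n1,n4
  I3: injects 0.551 A into n2 (from n1)
  Y(L3) = 0.000-0.3299j S between n0,n2
  Y(R4) = 0.08547+0.000j S between n4,n1
  Y(L4) = 0.000-1.197j S between n0,n2
  V1: constraint V(n1)−V(n2) = 6.29
Assemble and solve the 5×5 MNA system:
  V(n1)=6.263-0.3162j  V(n2)=-0.02696-0.3162j  V(n3)=-0.009723-0.3135j  V(n4)=0.01782+0.2090j
  i(V1)=-1.101+0.04116j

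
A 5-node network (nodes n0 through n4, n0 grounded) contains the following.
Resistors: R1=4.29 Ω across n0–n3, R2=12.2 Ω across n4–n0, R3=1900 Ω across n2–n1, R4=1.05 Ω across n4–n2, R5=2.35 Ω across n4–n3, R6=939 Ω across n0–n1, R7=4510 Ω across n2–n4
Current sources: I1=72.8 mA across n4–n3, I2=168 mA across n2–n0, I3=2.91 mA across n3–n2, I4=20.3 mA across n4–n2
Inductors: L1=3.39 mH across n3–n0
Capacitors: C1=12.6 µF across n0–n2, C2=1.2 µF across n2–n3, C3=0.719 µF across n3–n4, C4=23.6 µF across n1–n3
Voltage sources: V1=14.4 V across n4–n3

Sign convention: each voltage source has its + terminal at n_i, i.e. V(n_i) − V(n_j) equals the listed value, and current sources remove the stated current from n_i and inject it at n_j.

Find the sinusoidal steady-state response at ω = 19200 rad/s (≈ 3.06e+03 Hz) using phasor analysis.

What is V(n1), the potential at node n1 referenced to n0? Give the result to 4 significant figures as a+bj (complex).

Apply KCL at each of the 4 non-ground nodes and solve the resulting linear system.
Node n1: branches {R3, R6, C4} → V_1 = -8.208-3.965j
Node n2: branches {I2, R3, R4, I3, C1, C2, I4, R7} → V_2 = 4.615-5.412j
Node n3: branches {R1, I1, L1, I3, C2, R5, C3, C4, V1} → V_3 = -8.216-3.931j
Node n4: branches {I1, R2, R4, I4, R5, C3, R7, V1} → V_4 = 6.184-3.931j
Source currents: i(V1)=-8.223-1.288j

-8.208-3.965j V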